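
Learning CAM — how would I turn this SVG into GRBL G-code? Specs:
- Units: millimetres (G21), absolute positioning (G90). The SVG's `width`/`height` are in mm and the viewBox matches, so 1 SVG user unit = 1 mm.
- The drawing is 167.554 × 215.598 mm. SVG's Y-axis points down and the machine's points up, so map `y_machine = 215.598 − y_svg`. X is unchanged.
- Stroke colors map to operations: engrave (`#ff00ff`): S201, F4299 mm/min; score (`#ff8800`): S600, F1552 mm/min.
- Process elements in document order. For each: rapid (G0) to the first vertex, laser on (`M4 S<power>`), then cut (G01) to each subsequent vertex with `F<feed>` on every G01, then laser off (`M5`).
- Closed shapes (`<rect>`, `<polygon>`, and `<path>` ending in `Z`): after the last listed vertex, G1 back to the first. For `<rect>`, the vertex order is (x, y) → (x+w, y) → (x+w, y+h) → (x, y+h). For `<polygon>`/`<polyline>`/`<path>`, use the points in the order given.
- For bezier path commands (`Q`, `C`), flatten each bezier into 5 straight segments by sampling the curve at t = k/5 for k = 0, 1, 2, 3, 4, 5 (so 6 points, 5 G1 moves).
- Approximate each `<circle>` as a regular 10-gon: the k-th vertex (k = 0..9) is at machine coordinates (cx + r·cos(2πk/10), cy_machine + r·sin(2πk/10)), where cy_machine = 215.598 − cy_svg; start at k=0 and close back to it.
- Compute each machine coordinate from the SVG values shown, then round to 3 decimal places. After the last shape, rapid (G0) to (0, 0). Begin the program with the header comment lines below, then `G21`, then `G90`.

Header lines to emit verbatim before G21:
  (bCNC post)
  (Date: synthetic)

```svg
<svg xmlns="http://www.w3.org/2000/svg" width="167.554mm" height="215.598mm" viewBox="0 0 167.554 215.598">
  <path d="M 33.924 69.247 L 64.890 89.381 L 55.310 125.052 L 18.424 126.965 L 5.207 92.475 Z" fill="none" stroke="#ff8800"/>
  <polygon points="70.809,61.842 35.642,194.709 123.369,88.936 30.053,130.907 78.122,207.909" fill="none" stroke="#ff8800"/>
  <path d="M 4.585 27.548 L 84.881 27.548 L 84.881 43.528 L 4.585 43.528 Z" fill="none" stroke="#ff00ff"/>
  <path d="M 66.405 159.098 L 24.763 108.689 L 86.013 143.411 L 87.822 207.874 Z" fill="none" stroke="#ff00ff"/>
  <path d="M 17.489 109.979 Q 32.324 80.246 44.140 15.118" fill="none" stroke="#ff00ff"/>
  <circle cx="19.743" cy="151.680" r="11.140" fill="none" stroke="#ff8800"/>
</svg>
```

(bCNC post)
(Date: synthetic)
G21
G90
G0 X33.924 Y146.351
M4 S600
G01 X64.890 Y126.217 F1552
G01 X55.310 Y90.546 F1552
G01 X18.424 Y88.633 F1552
G01 X5.207 Y123.123 F1552
G01 X33.924 Y146.351 F1552
M5
G0 X70.809 Y153.756
M4 S600
G01 X35.642 Y20.889 F1552
G01 X123.369 Y126.662 F1552
G01 X30.053 Y84.691 F1552
G01 X78.122 Y7.689 F1552
G01 X70.809 Y153.756 F1552
M5
G0 X4.585 Y188.050
M4 S201
G01 X84.881 Y188.050 F4299
G01 X84.881 Y172.070 F4299
G01 X4.585 Y172.070 F4299
G01 X4.585 Y188.050 F4299
M5
G0 X66.405 Y56.500
M4 S201
G01 X24.763 Y106.909 F4299
G01 X86.013 Y72.187 F4299
G01 X87.822 Y7.724 F4299
G01 X66.405 Y56.500 F4299
M5
G0 X17.489 Y105.619
M4 S201
G01 X23.302 Y118.928 F4299
G01 X28.874 Y135.069 F4299
G01 X34.204 Y154.041 F4299
G01 X39.293 Y175.845 F4299
G01 X44.140 Y200.480 F4299
M5
G0 X30.883 Y63.918
M4 S600
G01 X28.755 Y70.466 F1552
G01 X23.185 Y74.513 F1552
G01 X16.301 Y74.513 F1552
G01 X10.731 Y70.466 F1552
G01 X8.603 Y63.918 F1552
G01 X10.731 Y57.370 F1552
G01 X16.301 Y53.323 F1552
G01 X23.185 Y53.323 F1552
G01 X28.755 Y57.370 F1552
G01 X30.883 Y63.918 F1552
M5
G0 X0.000 Y0.000

1 u = 1 mm; y_m = 215.598 − y.

[1] `<path>` regular polygon, #ff8800→score S600 F1552: (33.924,146.351) → (64.890,126.217) → (55.310,90.546) → (18.424,88.633) → (5.207,123.123) → (33.924,146.351) (closed)

[2] `<polygon>` closed polygon, #ff8800→score S600 F1552: (70.809,153.756) → (35.642,20.889) → (123.369,126.662) → (30.053,84.691) → (78.122,7.689) → (70.809,153.756) (closed)

[3] `<path>` rectangle, #ff00ff→engrave S201 F4299: (4.585,188.050) → (84.881,188.050) → (84.881,172.070) → (4.585,172.070) → (4.585,188.050) (closed)

[4] `<path>` closed polygon, #ff00ff→engrave S201 F4299: (66.405,56.500) → (24.763,106.909) → (86.013,72.187) → (87.822,7.724) → (66.405,56.500) (closed)

[5] `<path>` quadratic bezier, #ff00ff→engrave S201 F4299: (17.489,105.619) → (23.302,118.928) → (28.874,135.069) → (34.204,154.041) → (39.293,175.845) → (44.140,200.480)

[6] `<circle>` circle, #ff8800→score S600 F1552: (30.883,63.918) → (28.755,70.466) → (23.185,74.513) → (16.301,74.513) → (10.731,70.466) → (8.603,63.918) → (10.731,57.370) → (16.301,53.323) → (23.185,53.323) → (28.755,57.370) → (30.883,63.918) (closed)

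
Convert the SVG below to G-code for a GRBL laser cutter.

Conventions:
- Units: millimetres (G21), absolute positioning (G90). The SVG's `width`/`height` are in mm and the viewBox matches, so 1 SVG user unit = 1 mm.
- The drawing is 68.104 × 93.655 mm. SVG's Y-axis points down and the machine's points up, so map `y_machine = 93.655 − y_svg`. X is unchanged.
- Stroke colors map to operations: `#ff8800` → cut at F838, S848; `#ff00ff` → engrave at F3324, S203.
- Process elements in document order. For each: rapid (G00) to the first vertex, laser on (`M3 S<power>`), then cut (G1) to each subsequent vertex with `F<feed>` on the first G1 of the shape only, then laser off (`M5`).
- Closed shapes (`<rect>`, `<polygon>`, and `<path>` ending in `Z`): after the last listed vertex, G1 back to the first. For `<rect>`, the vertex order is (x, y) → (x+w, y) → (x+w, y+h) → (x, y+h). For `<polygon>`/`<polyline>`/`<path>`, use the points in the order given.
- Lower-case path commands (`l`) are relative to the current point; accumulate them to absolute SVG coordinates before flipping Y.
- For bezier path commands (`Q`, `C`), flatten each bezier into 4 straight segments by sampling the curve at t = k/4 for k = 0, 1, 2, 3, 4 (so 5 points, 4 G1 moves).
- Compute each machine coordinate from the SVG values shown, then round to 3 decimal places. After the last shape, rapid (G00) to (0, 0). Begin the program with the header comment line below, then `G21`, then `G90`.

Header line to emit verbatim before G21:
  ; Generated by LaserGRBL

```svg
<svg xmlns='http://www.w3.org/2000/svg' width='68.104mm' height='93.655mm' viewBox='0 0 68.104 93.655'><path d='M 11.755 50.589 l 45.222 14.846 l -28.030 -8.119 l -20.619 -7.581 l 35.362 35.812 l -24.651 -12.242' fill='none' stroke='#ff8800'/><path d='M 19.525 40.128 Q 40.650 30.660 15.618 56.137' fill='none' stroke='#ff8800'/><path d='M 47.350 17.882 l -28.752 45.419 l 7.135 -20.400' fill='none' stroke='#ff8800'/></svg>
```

; Generated by LaserGRBL
G21
G90
G00 X11.755 Y43.066
M3 S848
G1 X56.977 Y28.220 F838
G1 X28.947 Y36.339
G1 X8.328 Y43.920
G1 X43.690 Y8.108
G1 X19.039 Y20.350
M5
G00 X19.525 Y53.527
M3 S848
G1 X27.203 Y56.077 F838
G1 X29.111 Y54.259
G1 X25.249 Y48.072
G1 X15.618 Y37.518
M5
G00 X47.350 Y75.773
M3 S848
G1 X18.598 Y30.354 F838
G1 X25.733 Y50.754
M5
G00 X0.000 Y0.000

1 u = 1 mm; y_m = 93.655 − y.

[1] `<path>` open polyline, #ff8800→cut S848 F838: (11.755,43.066) → (56.977,28.220) → (28.947,36.339) → (8.328,43.920) → (43.690,8.108) → (19.039,20.350)

[2] `<path>` quadratic bezier, #ff8800→cut S848 F838: (19.525,53.527) → (27.203,56.077) → (29.111,54.259) → (25.249,48.072) → (15.618,37.518)

[3] `<path>` open polyline, #ff8800→cut S848 F838: (47.350,75.773) → (18.598,30.354) → (25.733,50.754)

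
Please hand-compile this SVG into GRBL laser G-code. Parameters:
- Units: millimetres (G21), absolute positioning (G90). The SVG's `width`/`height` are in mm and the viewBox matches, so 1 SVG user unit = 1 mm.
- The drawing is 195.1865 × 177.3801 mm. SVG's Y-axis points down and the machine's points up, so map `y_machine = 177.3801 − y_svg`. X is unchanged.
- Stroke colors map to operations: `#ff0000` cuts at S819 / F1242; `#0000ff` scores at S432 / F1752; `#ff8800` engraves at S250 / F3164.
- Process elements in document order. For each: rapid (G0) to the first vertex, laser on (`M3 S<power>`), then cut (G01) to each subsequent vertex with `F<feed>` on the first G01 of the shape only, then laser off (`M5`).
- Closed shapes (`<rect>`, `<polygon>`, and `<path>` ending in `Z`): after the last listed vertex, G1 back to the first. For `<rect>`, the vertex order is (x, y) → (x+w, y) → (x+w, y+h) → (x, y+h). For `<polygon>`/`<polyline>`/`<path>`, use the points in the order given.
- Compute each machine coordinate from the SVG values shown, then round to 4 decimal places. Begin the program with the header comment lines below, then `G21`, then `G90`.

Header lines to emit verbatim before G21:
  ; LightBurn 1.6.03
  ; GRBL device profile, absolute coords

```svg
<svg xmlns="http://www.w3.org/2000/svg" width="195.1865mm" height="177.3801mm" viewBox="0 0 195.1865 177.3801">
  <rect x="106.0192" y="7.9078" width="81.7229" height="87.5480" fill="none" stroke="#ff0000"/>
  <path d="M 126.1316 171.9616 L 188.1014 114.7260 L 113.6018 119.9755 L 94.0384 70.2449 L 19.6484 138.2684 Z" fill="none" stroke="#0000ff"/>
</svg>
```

viewBox `0 0 195.1865 177.3801` with mm width/height → 1 unit = 1 mm. Flip: y_m = 177.3801 − y_svg.

**Shape 1** — `<rect>` rectangle, stroke `#ff0000` → cut (S819, F1242). Machine vertices: (106.0192,169.4723) → (187.7421,169.4723) → (187.7421,81.9243) → (106.0192,81.9243) → (106.0192,169.4723). Closed: final G1 returns to the first vertex.

**Shape 2** — `<path>` closed polygon, stroke `#0000ff` → score (S432, F1752). Machine vertices: (126.1316,5.4185) → (188.1014,62.6541) → (113.6018,57.4046) → (94.0384,107.1352) → (19.6484,39.1117) → (126.1316,5.4185). Closed: final G1 returns to the first vertex.

; LightBurn 1.6.03
; GRBL device profile, absolute coords
G21
G90
G0 X106.0192 Y169.4723
M3 S819
G01 X187.7421 Y169.4723 F1242
G01 X187.7421 Y81.9243
G01 X106.0192 Y81.9243
G01 X106.0192 Y169.4723
M5
G0 X126.1316 Y5.4185
M3 S432
G01 X188.1014 Y62.6541 F1752
G01 X113.6018 Y57.4046
G01 X94.0384 Y107.1352
G01 X19.6484 Y39.1117
G01 X126.1316 Y5.4185
M5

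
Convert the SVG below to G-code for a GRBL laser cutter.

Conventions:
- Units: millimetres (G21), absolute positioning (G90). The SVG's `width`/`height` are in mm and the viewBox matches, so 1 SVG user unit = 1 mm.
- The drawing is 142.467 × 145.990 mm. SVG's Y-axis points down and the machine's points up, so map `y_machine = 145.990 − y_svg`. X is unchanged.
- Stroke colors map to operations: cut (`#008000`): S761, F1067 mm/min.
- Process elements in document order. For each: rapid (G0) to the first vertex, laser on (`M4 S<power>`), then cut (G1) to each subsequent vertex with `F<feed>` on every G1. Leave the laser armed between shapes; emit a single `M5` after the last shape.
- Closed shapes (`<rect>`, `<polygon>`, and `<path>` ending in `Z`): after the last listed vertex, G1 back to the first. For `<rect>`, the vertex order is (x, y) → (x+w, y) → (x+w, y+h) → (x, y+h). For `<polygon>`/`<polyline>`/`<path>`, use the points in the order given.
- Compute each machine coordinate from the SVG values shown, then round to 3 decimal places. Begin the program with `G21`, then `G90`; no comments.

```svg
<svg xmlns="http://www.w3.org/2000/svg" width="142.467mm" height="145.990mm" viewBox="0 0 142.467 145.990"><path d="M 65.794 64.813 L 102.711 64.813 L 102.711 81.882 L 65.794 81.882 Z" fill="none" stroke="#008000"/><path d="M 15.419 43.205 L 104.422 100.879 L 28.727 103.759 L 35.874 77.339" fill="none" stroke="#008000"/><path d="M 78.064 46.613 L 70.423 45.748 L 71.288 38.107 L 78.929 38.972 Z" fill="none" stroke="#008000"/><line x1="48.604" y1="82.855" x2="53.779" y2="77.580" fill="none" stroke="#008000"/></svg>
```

G21
G90
G0 X65.794 Y81.177
M4 S761
G1 X102.711 Y81.177 F1067
G1 X102.711 Y64.108 F1067
G1 X65.794 Y64.108 F1067
G1 X65.794 Y81.177 F1067
G0 X15.419 Y102.785
M4 S761
G1 X104.422 Y45.111 F1067
G1 X28.727 Y42.231 F1067
G1 X35.874 Y68.651 F1067
G0 X78.064 Y99.377
M4 S761
G1 X70.423 Y100.242 F1067
G1 X71.288 Y107.883 F1067
G1 X78.929 Y107.018 F1067
G1 X78.064 Y99.377 F1067
G0 X48.604 Y63.135
M4 S761
G1 X53.779 Y68.410 F1067
M5

viewBox `0 0 142.467 145.990` with mm width/height → 1 unit = 1 mm. Flip: y_m = 145.990 − y_svg.

**Shape 1** — `<path>` rectangle, stroke `#008000` → cut (S761, F1067). Machine vertices: (65.794,81.177) → (102.711,81.177) → (102.711,64.108) → (65.794,64.108) → (65.794,81.177). Closed: final G1 returns to the first vertex.

**Shape 2** — `<path>` open polyline, stroke `#008000` → cut (S761, F1067). Machine vertices: (15.419,102.785) → (104.422,45.111) → (28.727,42.231) → (35.874,68.651). Open path.

**Shape 3** — `<path>` regular polygon, stroke `#008000` → cut (S761, F1067). Machine vertices: (78.064,99.377) → (70.423,100.242) → (71.288,107.883) → (78.929,107.018) → (78.064,99.377). Closed: final G1 returns to the first vertex.

**Shape 4** — `<line>` line segment, stroke `#008000` → cut (S761, F1067). Machine vertices: (48.604,63.135) → (53.779,68.410). Open path.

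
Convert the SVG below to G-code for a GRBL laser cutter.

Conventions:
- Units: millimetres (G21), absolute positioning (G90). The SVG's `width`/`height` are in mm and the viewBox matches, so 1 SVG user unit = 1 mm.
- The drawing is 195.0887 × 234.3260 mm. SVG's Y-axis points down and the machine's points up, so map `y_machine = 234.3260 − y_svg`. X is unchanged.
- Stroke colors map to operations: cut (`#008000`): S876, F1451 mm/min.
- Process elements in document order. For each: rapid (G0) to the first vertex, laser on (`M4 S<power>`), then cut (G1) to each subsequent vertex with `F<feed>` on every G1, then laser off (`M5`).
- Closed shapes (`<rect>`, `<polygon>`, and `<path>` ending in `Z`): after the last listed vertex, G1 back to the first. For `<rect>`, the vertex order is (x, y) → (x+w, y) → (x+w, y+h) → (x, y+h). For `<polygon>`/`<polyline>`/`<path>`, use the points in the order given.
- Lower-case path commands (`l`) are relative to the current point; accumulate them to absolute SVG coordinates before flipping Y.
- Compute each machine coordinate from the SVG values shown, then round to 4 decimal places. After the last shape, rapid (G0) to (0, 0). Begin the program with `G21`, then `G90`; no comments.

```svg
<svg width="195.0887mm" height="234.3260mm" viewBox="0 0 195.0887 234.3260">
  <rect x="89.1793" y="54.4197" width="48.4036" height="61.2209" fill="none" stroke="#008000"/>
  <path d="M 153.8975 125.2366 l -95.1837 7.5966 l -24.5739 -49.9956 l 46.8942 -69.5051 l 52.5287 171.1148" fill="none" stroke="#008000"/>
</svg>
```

viewBox `0 0 195.0887 234.3260` with mm width/height → 1 unit = 1 mm. Flip: y_m = 234.3260 − y_svg.

**Shape 1** — `<rect>` rectangle, stroke `#008000` → cut (S876, F1451). Machine vertices: (89.1793,179.9063) → (137.5829,179.9063) → (137.5829,118.6854) → (89.1793,118.6854) → (89.1793,179.9063). Closed: final G1 returns to the first vertex.

**Shape 2** — `<path>` open polyline, stroke `#008000` → cut (S876, F1451). Machine vertices: (153.8975,109.0894) → (58.7138,101.4928) → (34.1399,151.4884) → (81.0341,220.9935) → (133.5628,49.8787). Open path.

G21
G90
G0 X89.1793 Y179.9063
M4 S876
G1 X137.5829 Y179.9063 F1451
G1 X137.5829 Y118.6854 F1451
G1 X89.1793 Y118.6854 F1451
G1 X89.1793 Y179.9063 F1451
M5
G0 X153.8975 Y109.0894
M4 S876
G1 X58.7138 Y101.4928 F1451
G1 X34.1399 Y151.4884 F1451
G1 X81.0341 Y220.9935 F1451
G1 X133.5628 Y49.8787 F1451
M5
G0 X0.0000 Y0.0000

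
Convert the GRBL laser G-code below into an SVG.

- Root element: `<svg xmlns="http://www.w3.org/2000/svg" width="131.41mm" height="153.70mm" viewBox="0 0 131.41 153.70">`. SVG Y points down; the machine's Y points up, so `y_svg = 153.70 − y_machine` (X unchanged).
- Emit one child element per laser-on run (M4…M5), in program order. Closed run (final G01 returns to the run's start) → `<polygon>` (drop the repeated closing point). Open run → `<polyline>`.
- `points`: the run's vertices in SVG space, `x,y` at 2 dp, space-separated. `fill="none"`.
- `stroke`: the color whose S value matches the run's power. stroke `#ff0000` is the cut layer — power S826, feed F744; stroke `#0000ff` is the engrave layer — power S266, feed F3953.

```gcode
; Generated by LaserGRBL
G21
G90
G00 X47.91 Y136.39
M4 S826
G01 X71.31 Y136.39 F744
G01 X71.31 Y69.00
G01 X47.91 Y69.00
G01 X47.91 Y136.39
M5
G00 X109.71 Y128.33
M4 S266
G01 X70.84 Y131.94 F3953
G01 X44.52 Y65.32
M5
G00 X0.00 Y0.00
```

Machine Y-up, SVG Y-down with viewBox height 153.70, so y_svg = 153.70 − y_machine; X carries over.

Run 1: S826 ⇒ cut layer `#ff0000`. The run returns to its start, so emit a `<polygon>` with points (Y-flipped): 47.91,17.31 71.31,17.31 71.31,84.70 47.91,84.70.

Run 2: S266 ⇒ engrave layer `#0000ff`. The run is open, so emit a `<polyline>` with points (Y-flipped): 109.71,25.37 70.84,21.76 44.52,88.38.

<svg xmlns="http://www.w3.org/2000/svg" width="131.41mm" height="153.70mm" viewBox="0 0 131.41 153.70">
  <polygon points="47.91,17.31 71.31,17.31 71.31,84.70 47.91,84.70" fill="none" stroke="#ff0000"/>
  <polyline points="109.71,25.37 70.84,21.76 44.52,88.38" fill="none" stroke="#0000ff"/>
</svg>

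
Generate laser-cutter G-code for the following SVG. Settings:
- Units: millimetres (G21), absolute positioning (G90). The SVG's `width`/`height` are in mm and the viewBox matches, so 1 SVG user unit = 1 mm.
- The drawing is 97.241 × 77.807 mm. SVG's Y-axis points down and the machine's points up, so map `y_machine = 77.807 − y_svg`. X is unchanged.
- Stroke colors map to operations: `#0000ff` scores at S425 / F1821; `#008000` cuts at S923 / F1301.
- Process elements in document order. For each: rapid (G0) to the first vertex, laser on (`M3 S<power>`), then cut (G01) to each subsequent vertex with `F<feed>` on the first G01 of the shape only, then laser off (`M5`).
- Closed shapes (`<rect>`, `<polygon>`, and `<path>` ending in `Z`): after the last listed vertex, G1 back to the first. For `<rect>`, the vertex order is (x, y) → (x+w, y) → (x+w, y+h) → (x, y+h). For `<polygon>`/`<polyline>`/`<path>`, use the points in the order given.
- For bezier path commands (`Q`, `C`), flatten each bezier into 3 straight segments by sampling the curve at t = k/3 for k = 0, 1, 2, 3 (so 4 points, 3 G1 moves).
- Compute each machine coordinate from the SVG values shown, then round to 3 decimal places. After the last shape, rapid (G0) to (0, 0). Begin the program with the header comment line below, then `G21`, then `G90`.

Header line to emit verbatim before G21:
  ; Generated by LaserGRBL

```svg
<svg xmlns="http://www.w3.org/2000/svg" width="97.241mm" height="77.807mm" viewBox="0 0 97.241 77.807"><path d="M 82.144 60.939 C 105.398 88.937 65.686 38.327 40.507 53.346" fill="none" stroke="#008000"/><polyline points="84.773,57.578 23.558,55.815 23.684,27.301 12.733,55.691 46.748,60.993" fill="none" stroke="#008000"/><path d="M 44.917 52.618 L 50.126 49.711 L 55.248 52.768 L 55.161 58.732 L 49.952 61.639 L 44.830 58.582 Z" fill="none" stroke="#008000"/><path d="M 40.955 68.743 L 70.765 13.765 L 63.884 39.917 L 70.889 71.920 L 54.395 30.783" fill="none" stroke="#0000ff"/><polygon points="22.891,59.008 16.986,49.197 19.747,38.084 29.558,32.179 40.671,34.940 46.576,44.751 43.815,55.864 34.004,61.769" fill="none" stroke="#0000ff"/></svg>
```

1 u = 1 mm; y_m = 77.807 − y.

[1] `<path>` cubic bezier, #008000→cut S923 F1301: (82.144,16.868) → (87.280,9.731) → (67.660,22.946) → (40.507,24.461)

[2] `<polyline>` open polyline, #008000→cut S923 F1301: (84.773,20.229) → (23.558,21.992) → (23.684,50.506) → (12.733,22.116) → (46.748,16.814)

[3] `<path>` regular polygon, #008000→cut S923 F1301: (44.917,25.189) → (50.126,28.096) → (55.248,25.039) → (55.161,19.075) → (49.952,16.168) → (44.830,19.225) → (44.917,25.189) (closed)

[4] `<path>` open polyline, #0000ff→score S425 F1821: (40.955,9.064) → (70.765,64.042) → (63.884,37.890) → (70.889,5.887) → (54.395,47.024)

[5] `<polygon>` regular polygon, #0000ff→score S425 F1821: (22.891,18.799) → (16.986,28.610) → (19.747,39.723) → (29.558,45.628) → (40.671,42.867) → (46.576,33.056) → (43.815,21.943) → (34.004,16.038) → (22.891,18.799) (closed)

; Generated by LaserGRBL
G21
G90
G0 X82.144 Y16.868
M3 S923
G01 X87.280 Y9.731 F1301
G01 X67.660 Y22.946
G01 X40.507 Y24.461
M5
G0 X84.773 Y20.229
M3 S923
G01 X23.558 Y21.992 F1301
G01 X23.684 Y50.506
G01 X12.733 Y22.116
G01 X46.748 Y16.814
M5
G0 X44.917 Y25.189
M3 S923
G01 X50.126 Y28.096 F1301
G01 X55.248 Y25.039
G01 X55.161 Y19.075
G01 X49.952 Y16.168
G01 X44.830 Y19.225
G01 X44.917 Y25.189
M5
G0 X40.955 Y9.064
M3 S425
G01 X70.765 Y64.042 F1821
G01 X63.884 Y37.890
G01 X70.889 Y5.887
G01 X54.395 Y47.024
M5
G0 X22.891 Y18.799
M3 S425
G01 X16.986 Y28.610 F1821
G01 X19.747 Y39.723
G01 X29.558 Y45.628
G01 X40.671 Y42.867
G01 X46.576 Y33.056
G01 X43.815 Y21.943
G01 X34.004 Y16.038
G01 X22.891 Y18.799
M5
G0 X0.000 Y0.000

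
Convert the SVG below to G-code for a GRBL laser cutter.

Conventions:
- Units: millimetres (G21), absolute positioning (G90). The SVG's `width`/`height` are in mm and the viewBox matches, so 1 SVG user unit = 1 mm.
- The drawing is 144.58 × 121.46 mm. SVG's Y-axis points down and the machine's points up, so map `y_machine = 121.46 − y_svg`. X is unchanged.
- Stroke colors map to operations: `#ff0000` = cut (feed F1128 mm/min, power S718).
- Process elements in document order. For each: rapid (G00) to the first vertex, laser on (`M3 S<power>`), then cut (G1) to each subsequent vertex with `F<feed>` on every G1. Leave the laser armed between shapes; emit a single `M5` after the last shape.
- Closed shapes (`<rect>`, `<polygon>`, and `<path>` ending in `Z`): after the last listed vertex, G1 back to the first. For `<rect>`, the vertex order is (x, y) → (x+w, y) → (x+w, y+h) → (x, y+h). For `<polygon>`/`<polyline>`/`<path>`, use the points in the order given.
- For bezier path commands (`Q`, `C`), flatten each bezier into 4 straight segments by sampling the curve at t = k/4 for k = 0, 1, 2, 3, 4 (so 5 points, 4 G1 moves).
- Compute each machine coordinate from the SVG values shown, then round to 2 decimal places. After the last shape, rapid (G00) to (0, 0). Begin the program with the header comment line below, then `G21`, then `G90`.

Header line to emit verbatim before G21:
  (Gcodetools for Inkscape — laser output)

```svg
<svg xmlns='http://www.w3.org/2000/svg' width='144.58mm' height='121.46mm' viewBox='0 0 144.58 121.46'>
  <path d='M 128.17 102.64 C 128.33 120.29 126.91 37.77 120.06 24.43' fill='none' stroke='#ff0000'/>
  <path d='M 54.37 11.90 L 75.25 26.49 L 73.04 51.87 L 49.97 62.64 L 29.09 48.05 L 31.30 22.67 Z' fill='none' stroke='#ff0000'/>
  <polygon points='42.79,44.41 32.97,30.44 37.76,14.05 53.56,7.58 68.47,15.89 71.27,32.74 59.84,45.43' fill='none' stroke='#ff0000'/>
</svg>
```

(Gcodetools for Inkscape — laser output)
G21
G90
G00 X128.17 Y18.82
M3 S718
G1 X127.93 Y21.72 F1128
G1 X126.74 Y46.30 F1128
G1 X124.24 Y76.70 F1128
G1 X120.06 Y97.03 F1128
G00 X54.37 Y109.56
M3 S718
G1 X75.25 Y94.97 F1128
G1 X73.04 Y69.59 F1128
G1 X49.97 Y58.82 F1128
G1 X29.09 Y73.41 F1128
G1 X31.30 Y98.79 F1128
G1 X54.37 Y109.56 F1128
G00 X42.79 Y77.05
M3 S718
G1 X32.97 Y91.02 F1128
G1 X37.76 Y107.41 F1128
G1 X53.56 Y113.88 F1128
G1 X68.47 Y105.57 F1128
G1 X71.27 Y88.72 F1128
G1 X59.84 Y76.03 F1128
G1 X42.79 Y77.05 F1128
M5
G00 X0.00 Y0.00

Since the viewBox matches the mm dimensions, user units are millimetres directly. The only transform is the Y-flip y_m = 121.46 − y_svg.

Shape 1 is a cubic bezier drawn with `<path>`. Its stroke #ff0000 means cut at S718, F1128. After flipping Y the toolpath is (128.17,18.82) → (127.93,21.72) → (126.74,46.30) → (124.24,76.70) → (120.06,97.03).

Shape 2 is a regular polygon drawn with `<path>`. Its stroke #ff0000 means cut at S718, F1128. After flipping Y the toolpath is (54.37,109.56) → (75.25,94.97) → (73.04,69.59) → (49.97,58.82) → (29.09,73.41) → (31.30,98.79) → (54.37,109.56), returning to the start.

Shape 3 is a regular polygon drawn with `<polygon>`. Its stroke #ff0000 means cut at S718, F1128. After flipping Y the toolpath is (42.79,77.05) → (32.97,91.02) → (37.76,107.41) → (53.56,113.88) → (68.47,105.57) → (71.27,88.72) → (59.84,76.03) → (42.79,77.05), returning to the start.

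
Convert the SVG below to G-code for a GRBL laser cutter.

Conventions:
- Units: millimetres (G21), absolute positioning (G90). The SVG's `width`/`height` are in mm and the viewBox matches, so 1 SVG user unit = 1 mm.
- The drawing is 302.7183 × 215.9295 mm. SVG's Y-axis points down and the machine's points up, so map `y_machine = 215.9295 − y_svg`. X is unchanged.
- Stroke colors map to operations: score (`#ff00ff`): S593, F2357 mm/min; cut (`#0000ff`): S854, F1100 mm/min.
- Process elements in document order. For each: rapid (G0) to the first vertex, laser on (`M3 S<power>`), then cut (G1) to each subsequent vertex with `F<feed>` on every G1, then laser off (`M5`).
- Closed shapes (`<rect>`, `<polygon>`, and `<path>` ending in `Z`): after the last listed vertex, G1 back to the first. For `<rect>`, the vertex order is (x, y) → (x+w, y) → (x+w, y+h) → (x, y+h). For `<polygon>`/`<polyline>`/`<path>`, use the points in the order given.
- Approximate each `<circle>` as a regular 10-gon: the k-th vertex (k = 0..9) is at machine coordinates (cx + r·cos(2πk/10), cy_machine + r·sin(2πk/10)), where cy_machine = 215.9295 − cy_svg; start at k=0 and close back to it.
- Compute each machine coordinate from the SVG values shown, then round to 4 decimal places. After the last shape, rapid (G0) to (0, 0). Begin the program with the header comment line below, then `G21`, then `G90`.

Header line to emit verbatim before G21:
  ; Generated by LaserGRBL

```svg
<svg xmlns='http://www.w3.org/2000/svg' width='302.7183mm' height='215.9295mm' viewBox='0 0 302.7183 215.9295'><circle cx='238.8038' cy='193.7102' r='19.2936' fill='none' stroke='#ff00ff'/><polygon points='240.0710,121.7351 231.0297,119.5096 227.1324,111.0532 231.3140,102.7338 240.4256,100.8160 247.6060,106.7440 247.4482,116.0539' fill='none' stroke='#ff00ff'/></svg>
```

1 u = 1 mm; y_m = 215.9295 − y.

[1] `<circle>` circle, #ff00ff→score S593 F2357: (258.0974,22.2193) → (254.4127,33.5598) → (244.7659,40.5686) → (232.8417,40.5686) → (223.1949,33.5598) → (219.5102,22.2193) → (223.1949,10.8788) → (232.8417,3.8700) → (244.7659,3.8700) → (254.4127,10.8788) → (258.0974,22.2193) (closed)

[2] `<polygon>` regular polygon, #ff00ff→score S593 F2357: (240.0710,94.1944) → (231.0297,96.4199) → (227.1324,104.8763) → (231.3140,113.1957) → (240.4256,115.1135) → (247.6060,109.1855) → (247.4482,99.8756) → (240.0710,94.1944) (closed)

; Generated by LaserGRBL
G21
G90
G0 X258.0974 Y22.2193
M3 S593
G1 X254.4127 Y33.5598 F2357
G1 X244.7659 Y40.5686 F2357
G1 X232.8417 Y40.5686 F2357
G1 X223.1949 Y33.5598 F2357
G1 X219.5102 Y22.2193 F2357
G1 X223.1949 Y10.8788 F2357
G1 X232.8417 Y3.8700 F2357
G1 X244.7659 Y3.8700 F2357
G1 X254.4127 Y10.8788 F2357
G1 X258.0974 Y22.2193 F2357
M5
G0 X240.0710 Y94.1944
M3 S593
G1 X231.0297 Y96.4199 F2357
G1 X227.1324 Y104.8763 F2357
G1 X231.3140 Y113.1957 F2357
G1 X240.4256 Y115.1135 F2357
G1 X247.6060 Y109.1855 F2357
G1 X247.4482 Y99.8756 F2357
G1 X240.0710 Y94.1944 F2357
M5
G0 X0.0000 Y0.0000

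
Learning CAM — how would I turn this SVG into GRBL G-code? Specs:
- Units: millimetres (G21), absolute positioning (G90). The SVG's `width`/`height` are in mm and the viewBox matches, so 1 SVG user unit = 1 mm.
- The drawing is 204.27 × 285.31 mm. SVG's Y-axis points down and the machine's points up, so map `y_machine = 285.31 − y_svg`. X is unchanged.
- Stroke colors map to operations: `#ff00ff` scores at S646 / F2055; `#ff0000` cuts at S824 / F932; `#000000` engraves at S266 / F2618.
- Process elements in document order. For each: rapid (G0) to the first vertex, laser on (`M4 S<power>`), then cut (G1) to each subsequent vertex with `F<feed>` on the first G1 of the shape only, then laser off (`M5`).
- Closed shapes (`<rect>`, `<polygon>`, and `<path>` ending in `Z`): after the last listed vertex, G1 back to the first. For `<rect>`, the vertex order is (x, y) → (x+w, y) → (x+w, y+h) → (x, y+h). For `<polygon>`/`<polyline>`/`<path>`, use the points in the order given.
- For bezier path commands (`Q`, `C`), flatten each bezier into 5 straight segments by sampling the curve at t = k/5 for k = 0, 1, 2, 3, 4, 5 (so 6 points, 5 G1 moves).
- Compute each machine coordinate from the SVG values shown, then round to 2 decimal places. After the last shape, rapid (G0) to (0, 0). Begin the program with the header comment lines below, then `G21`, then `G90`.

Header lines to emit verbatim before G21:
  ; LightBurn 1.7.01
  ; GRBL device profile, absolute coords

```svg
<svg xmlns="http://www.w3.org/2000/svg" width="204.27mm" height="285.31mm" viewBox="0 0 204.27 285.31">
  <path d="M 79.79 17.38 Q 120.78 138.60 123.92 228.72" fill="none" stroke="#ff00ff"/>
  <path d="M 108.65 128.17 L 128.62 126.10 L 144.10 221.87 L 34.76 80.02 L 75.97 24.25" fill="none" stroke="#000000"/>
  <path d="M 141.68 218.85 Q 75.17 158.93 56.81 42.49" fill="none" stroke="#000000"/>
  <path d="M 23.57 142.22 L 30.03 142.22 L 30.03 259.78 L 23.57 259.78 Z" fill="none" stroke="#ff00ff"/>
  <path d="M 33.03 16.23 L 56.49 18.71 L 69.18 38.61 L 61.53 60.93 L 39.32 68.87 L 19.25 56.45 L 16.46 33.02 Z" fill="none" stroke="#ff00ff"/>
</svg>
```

; LightBurn 1.7.01
; GRBL device profile, absolute coords
G21
G90
G0 X79.79 Y267.93
M4 S646
G1 X94.67 Y220.69 F2055
G1 X106.53 Y175.93
G1 X115.35 Y133.66
G1 X121.15 Y93.88
G1 X123.92 Y56.59
M5
G0 X108.65 Y157.14
M4 S266
G1 X128.62 Y159.21 F2618
G1 X144.10 Y63.44
G1 X34.76 Y205.29
G1 X75.97 Y261.06
M5
G0 X141.68 Y66.46
M4 S266
G1 X117.00 Y92.69 F2618
G1 X96.18 Y123.44
G1 X79.20 Y158.71
G1 X66.08 Y198.50
G1 X56.81 Y242.82
M5
G0 X23.57 Y143.09
M4 S646
G1 X30.03 Y143.09 F2055
G1 X30.03 Y25.53
G1 X23.57 Y25.53
G1 X23.57 Y143.09
M5
G0 X33.03 Y269.08
M4 S646
G1 X56.49 Y266.60 F2055
G1 X69.18 Y246.70
G1 X61.53 Y224.38
G1 X39.32 Y216.44
G1 X19.25 Y228.86
G1 X16.46 Y252.29
G1 X33.03 Y269.08
M5
G0 X0.00 Y0.00

1 u = 1 mm; y_m = 285.31 − y.

[1] `<path>` quadratic bezier, #ff00ff→score S646 F2055: (79.79,267.93) → (94.67,220.69) → (106.53,175.93) → (115.35,133.66) → (121.15,93.88) → (123.92,56.59)

[2] `<path>` open polyline, #000000→engrave S266 F2618: (108.65,157.14) → (128.62,159.21) → (144.10,63.44) → (34.76,205.29) → (75.97,261.06)

[3] `<path>` quadratic bezier, #000000→engrave S266 F2618: (141.68,66.46) → (117.00,92.69) → (96.18,123.44) → (79.20,158.71) → (66.08,198.50) → (56.81,242.82)

[4] `<path>` rectangle, #ff00ff→score S646 F2055: (23.57,143.09) → (30.03,143.09) → (30.03,25.53) → (23.57,25.53) → (23.57,143.09) (closed)

[5] `<path>` regular polygon, #ff00ff→score S646 F2055: (33.03,269.08) → (56.49,266.60) → (69.18,246.70) → (61.53,224.38) → (39.32,216.44) → (19.25,228.86) → (16.46,252.29) → (33.03,269.08) (closed)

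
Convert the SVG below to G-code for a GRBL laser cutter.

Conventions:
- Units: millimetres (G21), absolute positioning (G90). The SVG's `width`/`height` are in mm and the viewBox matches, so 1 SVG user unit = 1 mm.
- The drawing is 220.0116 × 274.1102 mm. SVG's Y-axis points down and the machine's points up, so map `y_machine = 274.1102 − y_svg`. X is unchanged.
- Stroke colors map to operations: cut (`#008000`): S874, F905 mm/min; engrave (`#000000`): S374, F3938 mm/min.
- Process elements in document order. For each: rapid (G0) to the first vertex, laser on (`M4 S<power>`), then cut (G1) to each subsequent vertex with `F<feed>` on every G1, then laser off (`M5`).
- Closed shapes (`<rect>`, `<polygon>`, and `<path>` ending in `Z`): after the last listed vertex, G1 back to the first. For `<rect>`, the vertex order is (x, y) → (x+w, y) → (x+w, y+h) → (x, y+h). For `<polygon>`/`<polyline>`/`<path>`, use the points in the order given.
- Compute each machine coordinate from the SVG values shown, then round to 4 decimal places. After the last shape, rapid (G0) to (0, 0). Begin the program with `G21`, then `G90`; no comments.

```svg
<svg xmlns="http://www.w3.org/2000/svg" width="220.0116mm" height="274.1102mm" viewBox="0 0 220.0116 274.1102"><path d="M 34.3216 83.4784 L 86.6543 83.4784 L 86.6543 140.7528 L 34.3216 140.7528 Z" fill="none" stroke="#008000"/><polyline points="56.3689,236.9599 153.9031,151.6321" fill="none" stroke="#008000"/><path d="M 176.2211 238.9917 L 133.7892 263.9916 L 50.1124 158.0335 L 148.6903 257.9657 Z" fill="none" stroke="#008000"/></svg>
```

viewBox `0 0 220.0116 274.1102` with mm width/height → 1 unit = 1 mm. Flip: y_m = 274.1102 − y_svg.

**Shape 1** — `<path>` rectangle, stroke `#008000` → cut (S874, F905). Machine vertices: (34.3216,190.6318) → (86.6543,190.6318) → (86.6543,133.3574) → (34.3216,133.3574) → (34.3216,190.6318). Closed: final G1 returns to the first vertex.

**Shape 2** — `<polyline>` line segment, stroke `#008000` → cut (S874, F905). Machine vertices: (56.3689,37.1503) → (153.9031,122.4781). Open path.

**Shape 3** — `<path>` closed polygon, stroke `#008000` → cut (S874, F905). Machine vertices: (176.2211,35.1185) → (133.7892,10.1186) → (50.1124,116.0767) → (148.6903,16.1445) → (176.2211,35.1185). Closed: final G1 returns to the first vertex.

G21
G90
G0 X34.3216 Y190.6318
M4 S874
G1 X86.6543 Y190.6318 F905
G1 X86.6543 Y133.3574 F905
G1 X34.3216 Y133.3574 F905
G1 X34.3216 Y190.6318 F905
M5
G0 X56.3689 Y37.1503
M4 S874
G1 X153.9031 Y122.4781 F905
M5
G0 X176.2211 Y35.1185
M4 S874
G1 X133.7892 Y10.1186 F905
G1 X50.1124 Y116.0767 F905
G1 X148.6903 Y16.1445 F905
G1 X176.2211 Y35.1185 F905
M5
G0 X0.0000 Y0.0000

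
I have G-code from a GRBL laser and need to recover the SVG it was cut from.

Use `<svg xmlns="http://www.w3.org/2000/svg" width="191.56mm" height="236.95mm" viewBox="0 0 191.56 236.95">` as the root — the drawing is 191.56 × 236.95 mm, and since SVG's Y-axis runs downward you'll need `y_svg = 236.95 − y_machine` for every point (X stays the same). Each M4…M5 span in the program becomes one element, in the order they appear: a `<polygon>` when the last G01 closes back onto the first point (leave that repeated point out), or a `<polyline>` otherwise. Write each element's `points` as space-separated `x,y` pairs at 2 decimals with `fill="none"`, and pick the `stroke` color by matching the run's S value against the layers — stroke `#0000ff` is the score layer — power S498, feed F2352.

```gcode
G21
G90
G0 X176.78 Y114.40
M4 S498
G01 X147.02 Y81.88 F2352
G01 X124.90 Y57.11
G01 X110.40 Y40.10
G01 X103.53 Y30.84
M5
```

<svg xmlns="http://www.w3.org/2000/svg" width="191.56mm" height="236.95mm" viewBox="0 0 191.56 236.95">
  <polyline points="176.78,122.55 147.02,155.07 124.90,179.84 110.40,196.85 103.53,206.11" fill="none" stroke="#0000ff"/>
</svg>

y_svg = 236.95 − y_m. Every run uses S498, so all elements get stroke `#0000ff` (score).

[1] open run; points: 176.78,122.55 147.02,155.07 124.90,179.84 110.40,196.85 103.53,206.11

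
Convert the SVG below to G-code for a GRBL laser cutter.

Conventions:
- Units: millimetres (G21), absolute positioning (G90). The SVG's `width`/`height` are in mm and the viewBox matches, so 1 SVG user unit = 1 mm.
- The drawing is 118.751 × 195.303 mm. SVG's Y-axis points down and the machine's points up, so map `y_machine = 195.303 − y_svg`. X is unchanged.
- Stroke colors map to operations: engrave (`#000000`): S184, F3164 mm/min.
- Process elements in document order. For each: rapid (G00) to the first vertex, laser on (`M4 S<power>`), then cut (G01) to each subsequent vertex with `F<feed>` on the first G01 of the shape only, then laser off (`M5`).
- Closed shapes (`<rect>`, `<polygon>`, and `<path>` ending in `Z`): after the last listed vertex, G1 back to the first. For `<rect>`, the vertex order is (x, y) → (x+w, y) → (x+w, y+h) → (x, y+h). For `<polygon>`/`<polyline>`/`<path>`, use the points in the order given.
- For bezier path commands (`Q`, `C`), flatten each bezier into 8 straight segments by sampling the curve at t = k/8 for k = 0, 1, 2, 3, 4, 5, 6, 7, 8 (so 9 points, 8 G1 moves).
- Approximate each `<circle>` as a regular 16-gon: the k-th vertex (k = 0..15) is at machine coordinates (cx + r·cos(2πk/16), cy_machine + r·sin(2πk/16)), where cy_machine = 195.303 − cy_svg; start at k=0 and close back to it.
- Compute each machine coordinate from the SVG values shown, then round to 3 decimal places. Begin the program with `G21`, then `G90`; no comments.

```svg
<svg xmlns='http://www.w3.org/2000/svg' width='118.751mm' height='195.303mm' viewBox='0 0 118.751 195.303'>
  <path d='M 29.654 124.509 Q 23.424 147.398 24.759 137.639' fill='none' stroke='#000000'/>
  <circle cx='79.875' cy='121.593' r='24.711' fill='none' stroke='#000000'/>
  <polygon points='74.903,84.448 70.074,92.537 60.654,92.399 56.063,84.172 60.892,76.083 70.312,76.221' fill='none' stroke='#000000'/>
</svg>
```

1 u = 1 mm; y_m = 195.303 − y.

[1] `<path>` quadratic bezier, #000000→engrave S184 F3164: (29.654,70.794) → (28.215,65.582) → (27.012,61.390) → (26.045,58.218) → (25.315,56.067) → (24.822,54.936) → (24.564,54.825) → (24.543,55.734) → (24.759,57.664)

[2] `<circle>` circle, #000000→engrave S184 F3164: (104.586,73.710) → (102.705,83.166) → (97.348,91.183) → (89.331,96.540) → (79.875,98.421) → (70.419,96.540) → (62.402,91.183) → (57.045,83.166) → (55.164,73.710) → (57.045,64.254) → (62.402,56.237) → (70.419,50.880) → (79.875,48.999) → (89.331,50.880) → (97.348,56.237) → (102.705,64.254) → (104.586,73.710) (closed)

[3] `<polygon>` regular polygon, #000000→engrave S184 F3164: (74.903,110.855) → (70.074,102.766) → (60.654,102.904) → (56.063,111.131) → (60.892,119.220) → (70.312,119.082) → (74.903,110.855) (closed)

G21
G90
G00 X29.654 Y70.794
M4 S184
G01 X28.215 Y65.582 F3164
G01 X27.012 Y61.390
G01 X26.045 Y58.218
G01 X25.315 Y56.067
G01 X24.822 Y54.936
G01 X24.564 Y54.825
G01 X24.543 Y55.734
G01 X24.759 Y57.664
M5
G00 X104.586 Y73.710
M4 S184
G01 X102.705 Y83.166 F3164
G01 X97.348 Y91.183
G01 X89.331 Y96.540
G01 X79.875 Y98.421
G01 X70.419 Y96.540
G01 X62.402 Y91.183
G01 X57.045 Y83.166
G01 X55.164 Y73.710
G01 X57.045 Y64.254
G01 X62.402 Y56.237
G01 X70.419 Y50.880
G01 X79.875 Y48.999
G01 X89.331 Y50.880
G01 X97.348 Y56.237
G01 X102.705 Y64.254
G01 X104.586 Y73.710
M5
G00 X74.903 Y110.855
M4 S184
G01 X70.074 Y102.766 F3164
G01 X60.654 Y102.904
G01 X56.063 Y111.131
G01 X60.892 Y119.220
G01 X70.312 Y119.082
G01 X74.903 Y110.855
M5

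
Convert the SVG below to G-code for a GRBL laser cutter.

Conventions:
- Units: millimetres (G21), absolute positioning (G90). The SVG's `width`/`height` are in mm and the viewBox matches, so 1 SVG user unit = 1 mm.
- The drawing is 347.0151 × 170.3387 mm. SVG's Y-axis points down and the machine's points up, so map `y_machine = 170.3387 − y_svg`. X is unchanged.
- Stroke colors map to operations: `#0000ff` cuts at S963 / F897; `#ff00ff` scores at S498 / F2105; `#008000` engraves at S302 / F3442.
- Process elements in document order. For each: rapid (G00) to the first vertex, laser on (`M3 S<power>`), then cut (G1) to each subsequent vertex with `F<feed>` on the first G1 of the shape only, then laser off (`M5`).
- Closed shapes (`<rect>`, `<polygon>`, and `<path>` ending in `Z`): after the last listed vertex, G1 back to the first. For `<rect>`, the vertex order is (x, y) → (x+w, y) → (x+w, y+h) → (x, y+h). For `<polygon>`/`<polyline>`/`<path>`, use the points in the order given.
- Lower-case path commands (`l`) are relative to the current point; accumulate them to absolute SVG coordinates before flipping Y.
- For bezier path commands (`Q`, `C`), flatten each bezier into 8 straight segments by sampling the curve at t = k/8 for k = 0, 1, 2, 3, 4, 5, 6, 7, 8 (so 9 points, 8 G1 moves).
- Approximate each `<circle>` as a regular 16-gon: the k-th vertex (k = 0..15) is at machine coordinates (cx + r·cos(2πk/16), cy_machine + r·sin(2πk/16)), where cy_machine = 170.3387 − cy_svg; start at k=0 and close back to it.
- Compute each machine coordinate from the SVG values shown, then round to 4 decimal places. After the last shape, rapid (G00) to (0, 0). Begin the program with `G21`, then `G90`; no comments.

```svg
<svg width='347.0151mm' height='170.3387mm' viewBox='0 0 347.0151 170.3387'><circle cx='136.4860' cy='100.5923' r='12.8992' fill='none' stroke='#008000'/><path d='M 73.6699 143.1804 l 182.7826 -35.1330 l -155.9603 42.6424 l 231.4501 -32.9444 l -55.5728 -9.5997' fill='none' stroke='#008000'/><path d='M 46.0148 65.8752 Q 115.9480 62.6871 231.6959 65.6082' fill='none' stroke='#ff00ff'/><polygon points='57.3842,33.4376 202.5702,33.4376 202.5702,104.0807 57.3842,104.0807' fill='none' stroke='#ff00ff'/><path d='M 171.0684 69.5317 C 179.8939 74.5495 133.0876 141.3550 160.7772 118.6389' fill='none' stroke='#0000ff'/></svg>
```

G21
G90
G00 X149.3852 Y69.7464
M3 S302
G1 X148.4033 Y74.6827 F3442
G1 X145.6071 Y78.8675
G1 X141.4223 Y81.6637
G1 X136.4860 Y82.6456
G1 X131.5497 Y81.6637
G1 X127.3649 Y78.8675
G1 X124.5687 Y74.6827
G1 X123.5868 Y69.7464
G1 X124.5687 Y64.8101
G1 X127.3649 Y60.6253
G1 X131.5497 Y57.8291
G1 X136.4860 Y56.8472
G1 X141.4223 Y57.8291
G1 X145.6071 Y60.6253
G1 X148.4033 Y64.8101
G1 X149.3852 Y69.7464
M5
G00 X73.6699 Y27.1583
M3 S302
G1 X256.4525 Y62.2913 F3442
G1 X100.4922 Y19.6489
G1 X331.9423 Y52.5933
G1 X276.3695 Y62.1930
M5
G00 X46.0148 Y104.4635
M3 S498
G1 X64.2140 Y105.1651 F2105
G1 X83.8448 Y105.6757
G1 X104.9074 Y105.9955
G1 X127.4017 Y106.1243
G1 X151.3277 Y106.0622
G1 X176.6854 Y105.8092
G1 X203.4748 Y105.3653
G1 X231.6959 Y104.7305
M5
G00 X57.3842 Y136.9011
M3 S498
G1 X202.5702 Y136.9011 F2105
G1 X202.5702 Y66.2580
G1 X57.3842 Y66.2580
G1 X57.3842 Y136.9011
M5
G00 X171.0684 Y100.8070
M3 S963
G1 X172.0244 Y96.3246 F897
G1 X169.2898 Y87.8227
G1 X164.3896 Y77.0745
G1 X158.8488 Y65.8532
G1 X154.1922 Y55.9319
G1 X151.9447 Y49.0838
G1 X153.6314 Y47.0821
G1 X160.7772 Y51.6998
M5
G00 X0.0000 Y0.0000

1 u = 1 mm; y_m = 170.3387 − y.

[1] `<circle>` circle, #008000→engrave S302 F3442: (149.3852,69.7464) → (148.4033,74.6827) → (145.6071,78.8675) → (141.4223,81.6637) → (136.4860,82.6456) → (131.5497,81.6637) → (127.3649,78.8675) → (124.5687,74.6827) → (123.5868,69.7464) → (124.5687,64.8101) → (127.3649,60.6253) → (131.5497,57.8291) → (136.4860,56.8472) → (141.4223,57.8291) → (145.6071,60.6253) → (148.4033,64.8101) → (149.3852,69.7464) (closed)

[2] `<path>` open polyline, #008000→engrave S302 F3442: (73.6699,27.1583) → (256.4525,62.2913) → (100.4922,19.6489) → (331.9423,52.5933) → (276.3695,62.1930)

[3] `<path>` quadratic bezier, #ff00ff→score S498 F2105: (46.0148,104.4635) → (64.2140,105.1651) → (83.8448,105.6757) → (104.9074,105.9955) → (127.4017,106.1243) → (151.3277,106.0622) → (176.6854,105.8092) → (203.4748,105.3653) → (231.6959,104.7305)

[4] `<polygon>` rectangle, #ff00ff→score S498 F2105: (57.3842,136.9011) → (202.5702,136.9011) → (202.5702,66.2580) → (57.3842,66.2580) → (57.3842,136.9011) (closed)

[5] `<path>` cubic bezier, #0000ff→cut S963 F897: (171.0684,100.8070) → (172.0244,96.3246) → (169.2898,87.8227) → (164.3896,77.0745) → (158.8488,65.8532) → (154.1922,55.9319) → (151.9447,49.0838) → (153.6314,47.0821) → (160.7772,51.6998)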